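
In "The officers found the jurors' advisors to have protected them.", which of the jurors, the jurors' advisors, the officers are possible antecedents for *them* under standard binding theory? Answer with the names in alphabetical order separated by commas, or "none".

*them* is a pronoun; Principle B requires it to be free in its binding domain — the clause headed by 'protected'.
— the jurors: possessor inside the subject DP of the clause headed by 'protected'; does not c-command the pronoun — Principle B does not apply; allowed.
— the jurors' advisors: subject of the clause headed by 'protected'; c-commands the pronoun within its binding domain — blocked (Principle B).
— the officers: subject of the matrix clause; c-commands the pronoun but lies outside its binding domain — allowed.

the jurors, the officers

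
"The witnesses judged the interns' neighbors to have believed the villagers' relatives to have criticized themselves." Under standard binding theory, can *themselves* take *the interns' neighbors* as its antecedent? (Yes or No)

*themselves* is a reflexive; Principle A requires it to be bound within its binding domain — the clause headed by 'criticized'.
— the interns' neighbors: subject of the clause headed by 'believed'; c-commands the reflexive but lies outside its binding domain — cannot bind it (Principle A).

No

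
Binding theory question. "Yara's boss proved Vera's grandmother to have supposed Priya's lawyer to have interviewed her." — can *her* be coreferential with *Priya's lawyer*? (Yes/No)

No

*her* is a pronoun; Principle B requires it to be free in its binding domain — the clause headed by 'interviewed'.
— Priya's lawyer: subject of the clause headed by 'interviewed'; c-commands the pronoun within its binding domain — blocked (Principle B).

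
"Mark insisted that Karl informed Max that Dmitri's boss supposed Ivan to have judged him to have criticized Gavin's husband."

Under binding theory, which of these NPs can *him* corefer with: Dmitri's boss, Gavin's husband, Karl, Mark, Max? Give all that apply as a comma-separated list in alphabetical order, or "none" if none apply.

*him* is a pronoun; Principle B requires it to be free in its binding domain — the clause headed by 'judged'.
— Dmitri's boss: subject of the clause headed by 'supposed'; c-commands the pronoun but lies outside its binding domain — allowed.
— Gavin's husband: object of the clause headed by 'criticized'; is c-commanded by the pronoun; coreference would bind this R-expression — blocked (Principle C).
— Karl: subject of the clause headed by 'informed'; c-commands the pronoun but lies outside its binding domain — allowed.
— Mark: subject of the matrix clause; c-commands the pronoun but lies outside its binding domain — allowed.
— Max: object of the clause headed by 'informed'; c-commands the pronoun but lies outside its binding domain — allowed.

Dmitri's boss, Karl, Mark, Max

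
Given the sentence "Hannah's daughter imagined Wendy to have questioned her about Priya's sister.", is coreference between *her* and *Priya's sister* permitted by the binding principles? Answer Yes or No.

No

*her* is a pronoun; Principle B requires it to be free in its binding domain — the clause headed by 'questioned'.
— Priya's sister: second object of the clause headed by 'questioned'; is c-commanded by the pronoun; coreference would bind this R-expression — blocked (Principle C).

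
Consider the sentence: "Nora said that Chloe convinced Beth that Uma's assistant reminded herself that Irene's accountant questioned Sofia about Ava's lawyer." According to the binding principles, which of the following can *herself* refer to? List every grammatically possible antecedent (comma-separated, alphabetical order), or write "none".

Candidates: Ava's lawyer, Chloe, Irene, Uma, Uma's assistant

*herself* is a reflexive; Principle A requires it to be bound within its binding domain — the clause headed by 'reminded'.
— Ava's lawyer: second object of the clause headed by 'questioned'; does not c-command the reflexive — cannot bind it (Principle A).
— Chloe: subject of the clause headed by 'convinced'; c-commands the reflexive but lies outside its binding domain — cannot bind it (Principle A).
— Irene: possessor inside the subject DP of the clause headed by 'questioned'; does not c-command the reflexive — cannot bind it (Principle A).
— Uma: possessor inside the subject DP of the clause headed by 'reminded'; does not c-command the reflexive — cannot bind it (Principle A).
— Uma's assistant: subject of the clause headed by 'reminded'; c-commands the reflexive within its binding domain — allowed (Principle A).

Uma's assistant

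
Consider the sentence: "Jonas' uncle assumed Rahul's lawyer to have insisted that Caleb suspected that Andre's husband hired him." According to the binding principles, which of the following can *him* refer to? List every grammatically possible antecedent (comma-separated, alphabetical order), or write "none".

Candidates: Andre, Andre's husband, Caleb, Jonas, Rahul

*him* is a pronoun; Principle B requires it to be free in its binding domain — the clause headed by 'hired'.
— Andre: possessor inside the subject DP of the clause headed by 'hired'; does not c-command the pronoun — Principle B does not apply; allowed.
— Andre's husband: subject of the clause headed by 'hired'; c-commands the pronoun within its binding domain — blocked (Principle B).
— Caleb: subject of the clause headed by 'suspected'; c-commands the pronoun but lies outside its binding domain — allowed.
— Jonas: possessor inside the subject DP of the matrix clause; does not c-command the pronoun — Principle B does not apply; allowed.
— Rahul: possessor inside the subject DP of the clause headed by 'insisted'; does not c-command the pronoun — Principle B does not apply; allowed.

Andre, Caleb, Jonas, Rahul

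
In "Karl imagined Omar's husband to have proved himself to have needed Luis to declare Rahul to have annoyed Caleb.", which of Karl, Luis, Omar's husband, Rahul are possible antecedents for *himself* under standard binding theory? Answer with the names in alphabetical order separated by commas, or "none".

*himself* is a reflexive; Principle A requires it to be bound within its binding domain — the clause headed by 'proved'.
— Karl: subject of the matrix clause; c-commands the reflexive but lies outside its binding domain — cannot bind it (Principle A).
— Luis: subject of the clause headed by 'declare'; does not c-command the reflexive — cannot bind it (Principle A).
— Omar's husband: subject of the clause headed by 'proved'; c-commands the reflexive within its binding domain — allowed (Principle A).
— Rahul: subject of the clause headed by 'annoyed'; does not c-command the reflexive — cannot bind it (Principle A).

Omar's husband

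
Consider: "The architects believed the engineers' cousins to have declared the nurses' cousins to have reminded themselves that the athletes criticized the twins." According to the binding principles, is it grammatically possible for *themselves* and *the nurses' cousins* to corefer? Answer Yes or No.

*themselves* is a reflexive; Principle A requires it to be bound within its binding domain — the clause headed by 'reminded'.
— the nurses' cousins: subject of the clause headed by 'reminded'; c-commands the reflexive within its binding domain — allowed (Principle A).

Yes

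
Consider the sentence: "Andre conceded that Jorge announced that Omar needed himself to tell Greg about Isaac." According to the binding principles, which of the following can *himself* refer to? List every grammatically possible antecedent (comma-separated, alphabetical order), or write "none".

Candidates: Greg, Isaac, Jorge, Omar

*himself* is a reflexive; Principle A requires it to be bound within its binding domain — the clause headed by 'needed'.
— Greg: object of the clause headed by 'tell'; does not c-command the reflexive — cannot bind it (Principle A).
— Isaac: second object of the clause headed by 'tell'; does not c-command the reflexive — cannot bind it (Principle A).
— Jorge: subject of the clause headed by 'announced'; c-commands the reflexive but lies outside its binding domain — cannot bind it (Principle A).
— Omar: subject of the clause headed by 'needed'; c-commands the reflexive within its binding domain — allowed (Principle A).

Omar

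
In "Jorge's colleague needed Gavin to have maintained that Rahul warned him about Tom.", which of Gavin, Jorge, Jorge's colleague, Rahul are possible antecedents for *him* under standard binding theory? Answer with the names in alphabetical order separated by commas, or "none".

*him* is a pronoun; Principle B requires it to be free in its binding domain — the clause headed by 'warned'.
— Gavin: subject of the clause headed by 'maintained'; c-commands the pronoun but lies outside its binding domain — allowed.
— Jorge: possessor inside the subject DP of the matrix clause; does not c-command the pronoun — Principle B does not apply; allowed.
— Jorge's colleague: subject of the matrix clause; c-commands the pronoun but lies outside its binding domain — allowed.
— Rahul: subject of the clause headed by 'warned'; c-commands the pronoun within its binding domain — blocked (Principle B).

Gavin, Jorge, Jorge's colleague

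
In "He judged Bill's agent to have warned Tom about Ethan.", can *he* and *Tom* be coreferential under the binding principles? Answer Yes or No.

*Tom* is an R-expression; Principle C requires it to be free (not bound by any c-commanding expression).
— he: subject of the matrix clause; the pronoun c-commands the R-expression — coreference blocked (Principle C).

No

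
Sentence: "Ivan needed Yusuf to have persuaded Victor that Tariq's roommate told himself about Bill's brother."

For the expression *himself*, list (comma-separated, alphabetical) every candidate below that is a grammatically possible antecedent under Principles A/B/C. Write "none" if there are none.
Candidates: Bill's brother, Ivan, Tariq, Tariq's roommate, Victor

Tariq's roommate

*himself* is a reflexive; Principle A requires it to be bound within its binding domain — the clause headed by 'told'.
— Bill's brother: second object of the clause headed by 'told'; does not c-command the reflexive — cannot bind it (Principle A).
— Ivan: subject of the matrix clause; c-commands the reflexive but lies outside its binding domain — cannot bind it (Principle A).
— Tariq: possessor inside the subject DP of the clause headed by 'told'; does not c-command the reflexive — cannot bind it (Principle A).
— Tariq's roommate: subject of the clause headed by 'told'; c-commands the reflexive within its binding domain — allowed (Principle A).
— Victor: object of the clause headed by 'persuaded'; c-commands the reflexive but lies outside its binding domain — cannot bind it (Principle A).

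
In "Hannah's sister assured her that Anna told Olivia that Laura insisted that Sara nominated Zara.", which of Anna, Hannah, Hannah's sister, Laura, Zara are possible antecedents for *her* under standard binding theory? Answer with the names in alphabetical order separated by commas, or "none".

Hannah

*her* is a pronoun; Principle B requires it to be free in its binding domain — the matrix clause.
— Anna: subject of the clause headed by 'told'; is c-commanded by the pronoun; coreference would bind this R-expression — blocked (Principle C).
— Hannah: possessor inside the subject DP of the matrix clause; does not c-command the pronoun — Principle B does not apply; allowed.
— Hannah's sister: subject of the matrix clause; c-commands the pronoun within its binding domain — blocked (Principle B).
— Laura: subject of the clause headed by 'insisted'; is c-commanded by the pronoun; coreference would bind this R-expression — blocked (Principle C).
— Zara: object of the clause headed by 'nominated'; is c-commanded by the pronoun; coreference would bind this R-expression — blocked (Principle C).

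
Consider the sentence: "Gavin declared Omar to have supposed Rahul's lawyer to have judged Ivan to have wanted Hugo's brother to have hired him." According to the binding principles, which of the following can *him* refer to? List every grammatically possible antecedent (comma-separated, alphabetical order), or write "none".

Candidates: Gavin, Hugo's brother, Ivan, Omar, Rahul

Gavin, Ivan, Omar, Rahul

*him* is a pronoun; Principle B requires it to be free in its binding domain — the clause headed by 'hired'.
— Gavin: subject of the matrix clause; c-commands the pronoun but lies outside its binding domain — allowed.
— Hugo's brother: subject of the clause headed by 'hired'; c-commands the pronoun within its binding domain — blocked (Principle B).
— Ivan: subject of the clause headed by 'wanted'; c-commands the pronoun but lies outside its binding domain — allowed.
— Omar: subject of the clause headed by 'supposed'; c-commands the pronoun but lies outside its binding domain — allowed.
— Rahul: possessor inside the subject DP of the clause headed by 'judged'; does not c-command the pronoun — Principle B does not apply; allowed.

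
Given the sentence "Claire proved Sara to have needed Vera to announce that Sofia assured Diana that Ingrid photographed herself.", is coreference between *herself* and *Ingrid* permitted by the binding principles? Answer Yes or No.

*herself* is a reflexive; Principle A requires it to be bound within its binding domain — the clause headed by 'photographed'.
— Ingrid: subject of the clause headed by 'photographed'; c-commands the reflexive within its binding domain — allowed (Principle A).

Yes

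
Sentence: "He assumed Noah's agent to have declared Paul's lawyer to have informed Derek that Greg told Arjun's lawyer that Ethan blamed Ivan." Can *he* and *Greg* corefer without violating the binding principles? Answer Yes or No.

*Greg* is an R-expression; Principle C requires it to be free (not bound by any c-commanding expression).
— he: subject of the matrix clause; the pronoun c-commands the R-expression — coreference blocked (Principle C).

No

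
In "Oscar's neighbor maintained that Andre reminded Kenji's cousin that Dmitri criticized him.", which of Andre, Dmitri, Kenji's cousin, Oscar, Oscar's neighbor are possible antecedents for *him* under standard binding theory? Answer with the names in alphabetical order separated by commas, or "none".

Andre, Kenji's cousin, Oscar, Oscar's neighbor

*him* is a pronoun; Principle B requires it to be free in its binding domain — the clause headed by 'criticized'.
— Andre: subject of the clause headed by 'reminded'; c-commands the pronoun but lies outside its binding domain — allowed.
— Dmitri: subject of the clause headed by 'criticized'; c-commands the pronoun within its binding domain — blocked (Principle B).
— Kenji's cousin: object of the clause headed by 'reminded'; c-commands the pronoun but lies outside its binding domain — allowed.
— Oscar: possessor inside the subject DP of the matrix clause; does not c-command the pronoun — Principle B does not apply; allowed.
— Oscar's neighbor: subject of the matrix clause; c-commands the pronoun but lies outside its binding domain — allowed.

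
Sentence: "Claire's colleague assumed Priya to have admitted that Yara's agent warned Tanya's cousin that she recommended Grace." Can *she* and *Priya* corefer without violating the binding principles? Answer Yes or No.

*Priya* is an R-expression; Principle C requires it to be free (not bound by any c-commanding expression).
— she: subject of the clause headed by 'recommended'; the pronoun does not c-command the R-expression — coreference allowed.

Yes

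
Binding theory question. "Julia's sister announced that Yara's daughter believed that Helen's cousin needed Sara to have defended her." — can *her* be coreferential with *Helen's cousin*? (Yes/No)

Yes

*her* is a pronoun; Principle B requires it to be free in its binding domain — the clause headed by 'defended'.
— Helen's cousin: subject of the clause headed by 'needed'; c-commands the pronoun but lies outside its binding domain — allowed.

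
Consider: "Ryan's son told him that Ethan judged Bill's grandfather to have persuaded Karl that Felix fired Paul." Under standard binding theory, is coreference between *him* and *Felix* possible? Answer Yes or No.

No

*Felix* is an R-expression; Principle C requires it to be free (not bound by any c-commanding expression).
— him: object of the matrix clause; the pronoun c-commands the R-expression — coreference blocked (Principle C).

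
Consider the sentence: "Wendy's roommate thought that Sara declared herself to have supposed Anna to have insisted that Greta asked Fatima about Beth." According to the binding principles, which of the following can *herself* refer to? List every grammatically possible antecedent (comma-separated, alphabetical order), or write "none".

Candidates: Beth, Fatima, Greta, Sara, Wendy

*herself* is a reflexive; Principle A requires it to be bound within its binding domain — the clause headed by 'declared'.
— Beth: second object of the clause headed by 'asked'; does not c-command the reflexive — cannot bind it (Principle A).
— Fatima: object of the clause headed by 'asked'; does not c-command the reflexive — cannot bind it (Principle A).
— Greta: subject of the clause headed by 'asked'; does not c-command the reflexive — cannot bind it (Principle A).
— Sara: subject of the clause headed by 'declared'; c-commands the reflexive within its binding domain — allowed (Principle A).
— Wendy: possessor inside the subject DP of the matrix clause; does not c-command the reflexive — cannot bind it (Principle A).

Sara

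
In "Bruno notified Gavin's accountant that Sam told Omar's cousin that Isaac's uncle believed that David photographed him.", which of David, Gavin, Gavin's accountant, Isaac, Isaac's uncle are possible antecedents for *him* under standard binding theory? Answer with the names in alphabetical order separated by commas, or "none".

*him* is a pronoun; Principle B requires it to be free in its binding domain — the clause headed by 'photographed'.
— David: subject of the clause headed by 'photographed'; c-commands the pronoun within its binding domain — blocked (Principle B).
— Gavin: possessor inside the object DP of the matrix clause; does not c-command the pronoun — Principle B does not apply; allowed.
— Gavin's accountant: object of the matrix clause; c-commands the pronoun but lies outside its binding domain — allowed.
— Isaac: possessor inside the subject DP of the clause headed by 'believed'; does not c-command the pronoun — Principle B does not apply; allowed.
— Isaac's uncle: subject of the clause headed by 'believed'; c-commands the pronoun but lies outside its binding domain — allowed.

Gavin, Gavin's accountant, Isaac, Isaac's uncle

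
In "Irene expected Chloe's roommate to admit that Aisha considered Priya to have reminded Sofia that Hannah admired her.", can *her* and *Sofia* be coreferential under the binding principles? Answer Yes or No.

Yes

*Sofia* is an R-expression; Principle C requires it to be free (not bound by any c-commanding expression).
— her: object of the clause headed by 'admired'; the pronoun does not c-command the R-expression — coreference allowed.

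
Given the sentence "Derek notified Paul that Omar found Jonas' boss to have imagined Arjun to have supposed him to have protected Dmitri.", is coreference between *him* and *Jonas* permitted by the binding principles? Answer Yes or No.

*him* is a pronoun; Principle B requires it to be free in its binding domain — the clause headed by 'supposed'.
— Jonas: possessor inside the subject DP of the clause headed by 'imagined'; does not c-command the pronoun — Principle B does not apply; allowed.

Yes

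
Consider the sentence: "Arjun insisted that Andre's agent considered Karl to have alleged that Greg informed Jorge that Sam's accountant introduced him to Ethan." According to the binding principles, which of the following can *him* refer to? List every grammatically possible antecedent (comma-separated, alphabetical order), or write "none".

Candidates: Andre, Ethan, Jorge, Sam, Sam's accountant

*him* is a pronoun; Principle B requires it to be free in its binding domain — the clause headed by 'introduced'.
— Andre: possessor inside the subject DP of the clause headed by 'considered'; does not c-command the pronoun — Principle B does not apply; allowed.
— Ethan: second object of the clause headed by 'introduced'; is c-commanded by the pronoun; coreference would bind this R-expression — blocked (Principle C).
— Jorge: object of the clause headed by 'informed'; c-commands the pronoun but lies outside its binding domain — allowed.
— Sam: possessor inside the subject DP of the clause headed by 'introduced'; does not c-command the pronoun — Principle B does not apply; allowed.
— Sam's accountant: subject of the clause headed by 'introduced'; c-commands the pronoun within its binding domain — blocked (Principle B).

Andre, Jorge, Sam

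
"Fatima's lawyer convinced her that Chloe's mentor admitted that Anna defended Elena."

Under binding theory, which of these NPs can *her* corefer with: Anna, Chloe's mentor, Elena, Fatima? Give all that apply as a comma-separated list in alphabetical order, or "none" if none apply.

*her* is a pronoun; Principle B requires it to be free in its binding domain — the matrix clause.
— Anna: subject of the clause headed by 'defended'; is c-commanded by the pronoun; coreference would bind this R-expression — blocked (Principle C).
— Chloe's mentor: subject of the clause headed by 'admitted'; is c-commanded by the pronoun; coreference would bind this R-expression — blocked (Principle C).
— Elena: object of the clause headed by 'defended'; is c-commanded by the pronoun; coreference would bind this R-expression — blocked (Principle C).
— Fatima: possessor inside the subject DP of the matrix clause; does not c-command the pronoun — Principle B does not apply; allowed.

Fatima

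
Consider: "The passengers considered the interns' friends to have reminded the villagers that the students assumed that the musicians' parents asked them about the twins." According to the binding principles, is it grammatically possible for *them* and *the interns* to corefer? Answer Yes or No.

*them* is a pronoun; Principle B requires it to be free in its binding domain — the clause headed by 'asked'.
— the interns: possessor inside the subject DP of the clause headed by 'reminded'; does not c-command the pronoun — Principle B does not apply; allowed.

Yes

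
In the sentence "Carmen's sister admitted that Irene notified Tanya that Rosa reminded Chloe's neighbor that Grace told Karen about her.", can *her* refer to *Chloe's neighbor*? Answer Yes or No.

*her* is a pronoun; Principle B requires it to be free in its binding domain — the clause headed by 'told'.
— Chloe's neighbor: object of the clause headed by 'reminded'; c-commands the pronoun but lies outside its binding domain — allowed.

Yes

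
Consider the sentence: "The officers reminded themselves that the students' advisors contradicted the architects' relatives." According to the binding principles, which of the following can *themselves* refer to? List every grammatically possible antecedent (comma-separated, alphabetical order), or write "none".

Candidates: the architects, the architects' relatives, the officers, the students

the officers

*themselves* is a reflexive; Principle A requires it to be bound within its binding domain — the matrix clause.
— the architects: possessor inside the object DP of the clause headed by 'contradicted'; does not c-command the reflexive — cannot bind it (Principle A).
— the architects' relatives: object of the clause headed by 'contradicted'; does not c-command the reflexive — cannot bind it (Principle A).
— the officers: subject of the matrix clause; c-commands the reflexive within its binding domain — allowed (Principle A).
— the students: possessor inside the subject DP of the clause headed by 'contradicted'; does not c-command the reflexive — cannot bind it (Principle A).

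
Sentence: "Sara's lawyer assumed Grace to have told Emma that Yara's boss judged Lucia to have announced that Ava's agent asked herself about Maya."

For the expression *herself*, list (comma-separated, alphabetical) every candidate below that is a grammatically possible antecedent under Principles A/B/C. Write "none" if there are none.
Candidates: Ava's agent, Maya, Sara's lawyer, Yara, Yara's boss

*herself* is a reflexive; Principle A requires it to be bound within its binding domain — the clause headed by 'asked'.
— Ava's agent: subject of the clause headed by 'asked'; c-commands the reflexive within its binding domain — allowed (Principle A).
— Maya: second object of the clause headed by 'asked'; does not c-command the reflexive — cannot bind it (Principle A).
— Sara's lawyer: subject of the matrix clause; c-commands the reflexive but lies outside its binding domain — cannot bind it (Principle A).
— Yara: possessor inside the subject DP of the clause headed by 'judged'; does not c-command the reflexive — cannot bind it (Principle A).
— Yara's boss: subject of the clause headed by 'judged'; c-commands the reflexive but lies outside its binding domain — cannot bind it (Principle A).

Ava's agent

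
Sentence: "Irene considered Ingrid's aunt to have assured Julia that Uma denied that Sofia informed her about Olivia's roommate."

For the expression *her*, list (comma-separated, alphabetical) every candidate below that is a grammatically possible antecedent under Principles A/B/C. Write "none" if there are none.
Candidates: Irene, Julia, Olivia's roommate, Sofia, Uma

Irene, Julia, Uma

*her* is a pronoun; Principle B requires it to be free in its binding domain — the clause headed by 'informed'.
— Irene: subject of the matrix clause; c-commands the pronoun but lies outside its binding domain — allowed.
— Julia: object of the clause headed by 'assured'; c-commands the pronoun but lies outside its binding domain — allowed.
— Olivia's roommate: second object of the clause headed by 'informed'; is c-commanded by the pronoun; coreference would bind this R-expression — blocked (Principle C).
— Sofia: subject of the clause headed by 'informed'; c-commands the pronoun within its binding domain — blocked (Principle B).
— Uma: subject of the clause headed by 'denied'; c-commands the pronoun but lies outside its binding domain — allowed.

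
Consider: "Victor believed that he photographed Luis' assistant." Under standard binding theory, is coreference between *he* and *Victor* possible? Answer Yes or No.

Yes

*Victor* is an R-expression; Principle C requires it to be free (not bound by any c-commanding expression).
— he: subject of the clause headed by 'photographed'; the pronoun does not c-command the R-expression — coreference allowed.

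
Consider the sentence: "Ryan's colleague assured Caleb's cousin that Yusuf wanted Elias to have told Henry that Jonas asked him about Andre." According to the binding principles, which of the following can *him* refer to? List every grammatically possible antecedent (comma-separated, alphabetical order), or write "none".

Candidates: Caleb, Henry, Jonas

*him* is a pronoun; Principle B requires it to be free in its binding domain — the clause headed by 'asked'.
— Caleb: possessor inside the object DP of the matrix clause; does not c-command the pronoun — Principle B does not apply; allowed.
— Henry: object of the clause headed by 'told'; c-commands the pronoun but lies outside its binding domain — allowed.
— Jonas: subject of the clause headed by 'asked'; c-commands the pronoun within its binding domain — blocked (Principle B).

Caleb, Henry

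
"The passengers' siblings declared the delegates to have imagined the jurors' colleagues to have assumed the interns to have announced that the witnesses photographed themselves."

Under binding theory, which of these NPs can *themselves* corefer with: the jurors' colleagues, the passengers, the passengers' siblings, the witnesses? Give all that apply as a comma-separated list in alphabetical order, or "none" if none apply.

*themselves* is a reflexive; Principle A requires it to be bound within its binding domain — the clause headed by 'photographed'.
— the jurors' colleagues: subject of the clause headed by 'assumed'; c-commands the reflexive but lies outside its binding domain — cannot bind it (Principle A).
— the passengers: possessor inside the subject DP of the matrix clause; does not c-command the reflexive — cannot bind it (Principle A).
— the passengers' siblings: subject of the matrix clause; c-commands the reflexive but lies outside its binding domain — cannot bind it (Principle A).
— the witnesses: subject of the clause headed by 'photographed'; c-commands the reflexive within its binding domain — allowed (Principle A).

the witnesses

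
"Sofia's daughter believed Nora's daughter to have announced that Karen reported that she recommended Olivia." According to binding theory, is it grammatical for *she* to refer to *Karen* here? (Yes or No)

*Karen* is an R-expression; Principle C requires it to be free (not bound by any c-commanding expression).
— she: subject of the clause headed by 'recommended'; the pronoun does not c-command the R-expression — coreference allowed.

Yes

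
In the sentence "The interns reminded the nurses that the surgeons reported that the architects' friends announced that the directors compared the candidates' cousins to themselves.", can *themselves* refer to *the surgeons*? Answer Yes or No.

No

*themselves* is a reflexive; Principle A requires it to be bound within its binding domain — the clause headed by 'compared'.
— the surgeons: subject of the clause headed by 'reported'; c-commands the reflexive but lies outside its binding domain — cannot bind it (Principle A).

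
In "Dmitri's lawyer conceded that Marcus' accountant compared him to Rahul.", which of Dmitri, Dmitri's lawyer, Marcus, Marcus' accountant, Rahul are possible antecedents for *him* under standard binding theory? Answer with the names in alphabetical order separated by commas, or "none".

*him* is a pronoun; Principle B requires it to be free in its binding domain — the clause headed by 'compared'.
— Dmitri: possessor inside the subject DP of the matrix clause; does not c-command the pronoun — Principle B does not apply; allowed.
— Dmitri's lawyer: subject of the matrix clause; c-commands the pronoun but lies outside its binding domain — allowed.
— Marcus: possessor inside the subject DP of the clause headed by 'compared'; does not c-command the pronoun — Principle B does not apply; allowed.
— Marcus' accountant: subject of the clause headed by 'compared'; c-commands the pronoun within its binding domain — blocked (Principle B).
— Rahul: second object of the clause headed by 'compared'; is c-commanded by the pronoun; coreference would bind this R-expression — blocked (Principle C).

Dmitri, Dmitri's lawyer, Marcus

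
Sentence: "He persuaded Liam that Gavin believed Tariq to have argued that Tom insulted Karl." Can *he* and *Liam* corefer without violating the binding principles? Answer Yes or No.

*Liam* is an R-expression; Principle C requires it to be free (not bound by any c-commanding expression).
— he: subject of the matrix clause; the pronoun c-commands the R-expression — coreference blocked (Principle C).

No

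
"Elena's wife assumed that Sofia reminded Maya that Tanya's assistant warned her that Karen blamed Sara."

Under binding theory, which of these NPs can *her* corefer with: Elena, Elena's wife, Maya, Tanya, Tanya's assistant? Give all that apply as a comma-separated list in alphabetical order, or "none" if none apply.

Elena, Elena's wife, Maya, Tanya

*her* is a pronoun; Principle B requires it to be free in its binding domain — the clause headed by 'warned'.
— Elena: possessor inside the subject DP of the matrix clause; does not c-command the pronoun — Principle B does not apply; allowed.
— Elena's wife: subject of the matrix clause; c-commands the pronoun but lies outside its binding domain — allowed.
— Maya: object of the clause headed by 'reminded'; c-commands the pronoun but lies outside its binding domain — allowed.
— Tanya: possessor inside the subject DP of the clause headed by 'warned'; does not c-command the pronoun — Principle B does not apply; allowed.
— Tanya's assistant: subject of the clause headed by 'warned'; c-commands the pronoun within its binding domain — blocked (Principle B).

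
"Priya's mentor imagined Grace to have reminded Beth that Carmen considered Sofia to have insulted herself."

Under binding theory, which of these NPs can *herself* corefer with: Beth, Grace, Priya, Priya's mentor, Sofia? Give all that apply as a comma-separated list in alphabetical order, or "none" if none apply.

Sofia

*herself* is a reflexive; Principle A requires it to be bound within its binding domain — the clause headed by 'insulted'.
— Beth: object of the clause headed by 'reminded'; c-commands the reflexive but lies outside its binding domain — cannot bind it (Principle A).
— Grace: subject of the clause headed by 'reminded'; c-commands the reflexive but lies outside its binding domain — cannot bind it (Principle A).
— Priya: possessor inside the subject DP of the matrix clause; does not c-command the reflexive — cannot bind it (Principle A).
— Priya's mentor: subject of the matrix clause; c-commands the reflexive but lies outside its binding domain — cannot bind it (Principle A).
— Sofia: subject of the clause headed by 'insulted'; c-commands the reflexive within its binding domain — allowed (Principle A).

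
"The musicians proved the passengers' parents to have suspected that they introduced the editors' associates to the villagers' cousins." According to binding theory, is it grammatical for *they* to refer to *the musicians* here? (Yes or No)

*the musicians* is an R-expression; Principle C requires it to be free (not bound by any c-commanding expression).
— they: subject of the clause headed by 'introduced'; the pronoun does not c-command the R-expression — coreference allowed.

Yes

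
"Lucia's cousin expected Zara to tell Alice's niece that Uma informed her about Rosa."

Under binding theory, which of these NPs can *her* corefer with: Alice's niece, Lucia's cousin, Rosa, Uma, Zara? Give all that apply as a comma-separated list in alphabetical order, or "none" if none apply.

Alice's niece, Lucia's cousin, Zara

*her* is a pronoun; Principle B requires it to be free in its binding domain — the clause headed by 'informed'.
— Alice's niece: object of the clause headed by 'tell'; c-commands the pronoun but lies outside its binding domain — allowed.
— Lucia's cousin: subject of the matrix clause; c-commands the pronoun but lies outside its binding domain — allowed.
— Rosa: second object of the clause headed by 'informed'; is c-commanded by the pronoun; coreference would bind this R-expression — blocked (Principle C).
— Uma: subject of the clause headed by 'informed'; c-commands the pronoun within its binding domain — blocked (Principle B).
— Zara: subject of the clause headed by 'tell'; c-commands the pronoun but lies outside its binding domain — allowed.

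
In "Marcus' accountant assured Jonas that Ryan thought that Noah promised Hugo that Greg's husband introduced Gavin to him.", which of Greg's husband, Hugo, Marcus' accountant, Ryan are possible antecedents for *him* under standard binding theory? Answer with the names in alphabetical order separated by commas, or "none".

*him* is a pronoun; Principle B requires it to be free in its binding domain — the clause headed by 'introduced'.
— Greg's husband: subject of the clause headed by 'introduced'; c-commands the pronoun within its binding domain — blocked (Principle B).
— Hugo: object of the clause headed by 'promised'; c-commands the pronoun but lies outside its binding domain — allowed.
— Marcus' accountant: subject of the matrix clause; c-commands the pronoun but lies outside its binding domain — allowed.
— Ryan: subject of the clause headed by 'thought'; c-commands the pronoun but lies outside its binding domain — allowed.

Hugo, Marcus' accountant, Ryan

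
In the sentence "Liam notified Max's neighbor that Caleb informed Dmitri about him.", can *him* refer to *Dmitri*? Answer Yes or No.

No

*him* is a pronoun; Principle B requires it to be free in its binding domain — the clause headed by 'informed'.
— Dmitri: object of the clause headed by 'informed'; c-commands the pronoun within its binding domain — blocked (Principle B).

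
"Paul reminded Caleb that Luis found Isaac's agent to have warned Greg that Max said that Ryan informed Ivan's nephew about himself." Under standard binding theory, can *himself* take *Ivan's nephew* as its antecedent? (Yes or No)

Yes

*himself* is a reflexive; Principle A requires it to be bound within its binding domain — the clause headed by 'informed'.
— Ivan's nephew: object of the clause headed by 'informed'; c-commands the reflexive within its binding domain — allowed (Principle A).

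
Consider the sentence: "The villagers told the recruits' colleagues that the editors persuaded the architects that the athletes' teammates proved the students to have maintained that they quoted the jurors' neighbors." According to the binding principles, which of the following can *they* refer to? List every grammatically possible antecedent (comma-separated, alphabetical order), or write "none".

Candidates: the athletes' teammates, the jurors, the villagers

the athletes' teammates, the villagers

*they* is a pronoun; Principle B requires it to be free in its binding domain — the clause headed by 'quoted'.
— the athletes' teammates: subject of the clause headed by 'proved'; c-commands the pronoun but lies outside its binding domain — allowed.
— the jurors: possessor inside the object DP of the clause headed by 'quoted'; is c-commanded by the pronoun; coreference would bind this R-expression — blocked (Principle C).
— the villagers: subject of the matrix clause; c-commands the pronoun but lies outside its binding domain — allowed.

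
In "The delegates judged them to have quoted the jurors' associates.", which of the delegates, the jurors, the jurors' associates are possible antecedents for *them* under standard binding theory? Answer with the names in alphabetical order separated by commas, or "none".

*them* is a pronoun; Principle B requires it to be free in its binding domain — the matrix clause.
— the delegates: subject of the matrix clause; c-commands the pronoun within its binding domain — blocked (Principle B).
— the jurors: possessor inside the object DP of the clause headed by 'quoted'; is c-commanded by the pronoun; coreference would bind this R-expression — blocked (Principle C).
— the jurors' associates: object of the clause headed by 'quoted'; is c-commanded by the pronoun; coreference would bind this R-expression — blocked (Principle C).

none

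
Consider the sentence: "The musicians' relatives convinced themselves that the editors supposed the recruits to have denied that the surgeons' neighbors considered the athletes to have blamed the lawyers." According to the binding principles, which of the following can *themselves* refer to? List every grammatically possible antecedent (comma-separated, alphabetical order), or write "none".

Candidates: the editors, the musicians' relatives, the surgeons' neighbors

*themselves* is a reflexive; Principle A requires it to be bound within its binding domain — the matrix clause.
— the editors: subject of the clause headed by 'supposed'; does not c-command the reflexive — cannot bind it (Principle A).
— the musicians' relatives: subject of the matrix clause; c-commands the reflexive within its binding domain — allowed (Principle A).
— the surgeons' neighbors: subject of the clause headed by 'considered'; does not c-command the reflexive — cannot bind it (Principle A).

the musicians' relatives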